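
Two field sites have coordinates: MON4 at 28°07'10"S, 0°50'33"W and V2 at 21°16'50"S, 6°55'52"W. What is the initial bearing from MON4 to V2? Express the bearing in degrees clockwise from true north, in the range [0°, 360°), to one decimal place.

319.7°

MON4: φ = -28.11944°, λ = -0.84250°
V2: φ = -21.28056°, λ = -6.93111°
Δλ = -6.0886°
y = sin Δλ · cos φ₂ = -0.098834
x = cos φ₁ sin φ₂ − sin φ₁ cos φ₂ cos Δλ = 0.116601
θ = atan2(y, x) = -40.2856° → 319.7144° (mod 360°)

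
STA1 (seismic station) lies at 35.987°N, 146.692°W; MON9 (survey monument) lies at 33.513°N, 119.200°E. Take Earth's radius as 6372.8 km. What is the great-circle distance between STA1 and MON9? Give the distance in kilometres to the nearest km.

8228 km

Δφ = -2.4740°,  Δλ = -94.1080°
a = sin²(Δφ/2) + cos φ₁ cos φ₂ sin²(Δλ/2) = 0.361949
c = 2·arcsin(√a) = 1.291061 rad = 73.9723°
d = R·c = 6372.8 × 1.291061 = 8227.7 km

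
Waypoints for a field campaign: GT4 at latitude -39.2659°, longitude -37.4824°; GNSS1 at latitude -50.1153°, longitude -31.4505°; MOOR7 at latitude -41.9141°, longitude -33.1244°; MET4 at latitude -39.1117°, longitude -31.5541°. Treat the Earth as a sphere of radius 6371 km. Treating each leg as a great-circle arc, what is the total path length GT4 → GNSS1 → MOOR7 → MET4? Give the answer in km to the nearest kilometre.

2556 km

GT4→GNSS1: c = 0.203443 rad, d = 1296.14 km
GNSS1→MOOR7: c = 0.144558 rad, d = 920.98 km
MOOR7→MET4: c = 0.053162 rad, d = 338.69 km
Total = 1296.14 + 920.98 + 338.69 = 2555.81 km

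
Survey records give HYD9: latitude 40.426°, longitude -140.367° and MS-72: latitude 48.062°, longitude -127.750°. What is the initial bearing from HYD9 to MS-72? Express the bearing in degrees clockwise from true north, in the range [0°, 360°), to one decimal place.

45.5°

Δλ = 12.6170°
y = sin Δλ · cos φ₂ = 0.145984
x = cos φ₁ sin φ₂ − sin φ₁ cos φ₂ cos Δλ = 0.143345
θ = atan2(y, x) = 45.5227° → 45.5227° (mod 360°)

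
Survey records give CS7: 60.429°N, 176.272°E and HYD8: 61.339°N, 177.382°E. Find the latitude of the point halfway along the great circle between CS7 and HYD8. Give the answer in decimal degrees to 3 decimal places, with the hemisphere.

60.885°N

Bx = cos φ₂ cos Δλ = 0.479536,  By = cos φ₂ sin Δλ = 0.009291
φₘ = atan2(sin φ₁ + sin φ₂, √((cos φ₁ + Bx)² + By²)) = 60.88514°
λₘ = λ₁ + atan2(By, cos φ₁ + Bx) = 176.81909°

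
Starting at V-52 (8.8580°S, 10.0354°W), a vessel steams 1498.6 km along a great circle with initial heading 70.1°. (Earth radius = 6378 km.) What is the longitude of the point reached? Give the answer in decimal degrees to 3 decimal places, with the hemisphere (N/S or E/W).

2.642°E

δ = d/R = 1498.6/6378 = 0.234964 rad
φ₂ = arcsin(sin φ₁ cos δ + cos φ₁ sin δ cos θ)
   = arcsin(-0.15399·0.97252 + 0.98807·0.23281·0.34038) = -4.09768°
λ₂ = λ₁ + atan2(sin θ sin δ cos φ₁, cos δ − sin φ₁ sin φ₂) = 2.64236°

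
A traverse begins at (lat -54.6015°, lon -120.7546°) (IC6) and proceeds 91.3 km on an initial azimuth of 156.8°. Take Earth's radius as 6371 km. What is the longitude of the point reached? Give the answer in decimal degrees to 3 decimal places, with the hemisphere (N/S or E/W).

δ = d/R = 91.3/6371 = 0.014331 rad
φ₂ = arcsin(sin φ₁ cos δ + cos φ₁ sin δ cos θ)
   = arcsin(-0.81514·0.99990 + 0.57926·0.01433·-0.91914) = -55.35487°
λ₂ = λ₁ + atan2(sin θ sin δ cos φ₁, cos δ − sin φ₁ sin φ₂) = -120.18563°

120.186°W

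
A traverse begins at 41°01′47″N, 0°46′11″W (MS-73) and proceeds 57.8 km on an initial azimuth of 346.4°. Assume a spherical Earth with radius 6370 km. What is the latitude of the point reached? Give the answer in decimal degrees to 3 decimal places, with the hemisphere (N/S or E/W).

41.535°N

MS-73: φ = +41.02972°, λ = -0.76972°
δ = d/R = 57.8/6370 = 0.009074 rad
φ₂ = arcsin(sin φ₁ cos δ + cos φ₁ sin δ cos θ)
   = arcsin(0.65645·0.99996 + 0.75437·0.00907·0.97196) = 41.53492°
λ₂ = λ₁ + atan2(sin θ sin δ cos φ₁, cos δ − sin φ₁ sin φ₂) = -0.93303°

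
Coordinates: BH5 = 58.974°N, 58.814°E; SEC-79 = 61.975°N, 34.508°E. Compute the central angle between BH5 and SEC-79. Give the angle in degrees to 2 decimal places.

12.27°

Δφ = 3.0010°,  Δλ = -24.3060°
a = sin²(Δφ/2) + cos φ₁ cos φ₂ sin²(Δλ/2) = 0.011419
c = 2·arcsin(√a) = 0.214128 rad = 12.2686°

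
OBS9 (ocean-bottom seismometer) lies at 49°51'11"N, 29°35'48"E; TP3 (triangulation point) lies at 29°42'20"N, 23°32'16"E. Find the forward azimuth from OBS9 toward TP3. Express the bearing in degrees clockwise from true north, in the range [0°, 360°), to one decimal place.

195.1°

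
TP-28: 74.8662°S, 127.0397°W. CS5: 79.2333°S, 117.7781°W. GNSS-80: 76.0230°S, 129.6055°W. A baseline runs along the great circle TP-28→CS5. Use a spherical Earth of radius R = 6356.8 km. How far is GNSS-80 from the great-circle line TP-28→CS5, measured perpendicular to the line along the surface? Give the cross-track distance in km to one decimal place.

110.6 km

δ₁₃ = central angle TP-28→GNSS-80 = 0.023110 rad  (haversine)
θ₁₃ = bearing TP-28→GNSS-80 = 207.899°,  θ₁₂ = bearing TP-28→CS5 = 159.042°
dₓₜ = R·arcsin(sin δ₁₃ · sin(θ₁₃ − θ₁₂)) = 6356.8·arcsin(0.02311·sin(48.857°)) = 110.626 km
|dₓₜ| = 110.626 km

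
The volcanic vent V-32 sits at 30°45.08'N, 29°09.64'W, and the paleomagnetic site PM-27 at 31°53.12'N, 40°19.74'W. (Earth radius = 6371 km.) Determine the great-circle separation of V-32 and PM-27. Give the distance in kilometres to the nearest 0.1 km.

1067.9 km

V-32: φ = +30.75133°, λ = -29.16067°
PM-27: φ = +31.88533°, λ = -40.32900°
Δφ = 1.1340°,  Δλ = -11.1683°
a = sin²(Δφ/2) + cos φ₁ cos φ₂ sin²(Δλ/2) = 0.007007
c = 2·arcsin(√a) = 0.167618 rad = 9.6038°
d = R·c = 6371 × 0.167618 = 1067.9 km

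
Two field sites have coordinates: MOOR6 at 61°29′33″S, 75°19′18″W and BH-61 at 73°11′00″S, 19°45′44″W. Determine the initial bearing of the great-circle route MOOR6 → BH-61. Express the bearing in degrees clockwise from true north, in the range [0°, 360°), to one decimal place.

142.7°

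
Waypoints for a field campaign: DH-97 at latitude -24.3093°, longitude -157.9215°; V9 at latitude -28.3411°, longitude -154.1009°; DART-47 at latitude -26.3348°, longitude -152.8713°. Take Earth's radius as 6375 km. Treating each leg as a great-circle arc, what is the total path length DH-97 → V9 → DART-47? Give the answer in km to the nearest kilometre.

843 km

DH-97→V9: c = 0.092309 rad, d = 588.47 km
V9→DART-47: c = 0.039869 rad, d = 254.16 km
Total = 588.47 + 254.16 = 842.63 km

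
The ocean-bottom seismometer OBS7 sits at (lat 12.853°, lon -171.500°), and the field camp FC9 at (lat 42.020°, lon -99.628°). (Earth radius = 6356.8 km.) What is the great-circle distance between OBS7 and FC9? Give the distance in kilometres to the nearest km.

7547 km

Δφ = 29.1670°,  Δλ = 71.8720°
a = sin²(Δφ/2) + cos φ₁ cos φ₂ sin²(Δλ/2) = 0.312868
c = 2·arcsin(√a) = 1.187193 rad = 68.0211°
d = R·c = 6356.8 × 1.187193 = 7546.7 km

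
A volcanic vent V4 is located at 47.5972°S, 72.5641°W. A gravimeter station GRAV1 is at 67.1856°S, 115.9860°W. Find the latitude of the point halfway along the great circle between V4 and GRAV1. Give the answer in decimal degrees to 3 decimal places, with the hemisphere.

Bx = cos φ₂ cos Δλ = 0.281625,  By = cos φ₂ sin Δλ = -0.266524
φₘ = atan2(sin φ₁ + sin φ₂, √((cos φ₁ + Bx)² + By²)) = -59.12999°
λₘ = λ₁ + atan2(By, cos φ₁ + Bx) = -88.14264°

59.130°S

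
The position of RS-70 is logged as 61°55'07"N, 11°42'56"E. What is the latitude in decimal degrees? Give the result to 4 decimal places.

61.9186°N

61° + 55′/60 + 7″/3600 = 61 + 0.91667 + 0.00194 = 61.9186°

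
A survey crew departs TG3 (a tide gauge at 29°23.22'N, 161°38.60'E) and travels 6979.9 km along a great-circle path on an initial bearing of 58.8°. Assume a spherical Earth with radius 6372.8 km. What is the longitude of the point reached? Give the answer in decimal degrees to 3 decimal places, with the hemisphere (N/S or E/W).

121.166°W

TG3: φ = +29.38700°, λ = +161.64333°
δ = d/R = 6979.9/6372.8 = 1.095264 rad
φ₂ = arcsin(sin φ₁ cos δ + cos φ₁ sin δ cos θ)
   = arcsin(0.49071·0.45781 + 0.87133·0.88905·0.51803) = 38.75129°
λ₂ = λ₁ + atan2(sin θ sin δ cos φ₁, cos δ − sin φ₁ sin φ₂) = -121.16632°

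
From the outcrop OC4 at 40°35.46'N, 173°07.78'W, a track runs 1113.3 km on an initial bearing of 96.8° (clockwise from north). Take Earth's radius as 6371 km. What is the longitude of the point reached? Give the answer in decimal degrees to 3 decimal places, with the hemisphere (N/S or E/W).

OC4: φ = +40.59100°, λ = -173.12967°
δ = d/R = 1113.3/6371 = 0.174745 rad
φ₂ = arcsin(sin φ₁ cos δ + cos φ₁ sin δ cos θ)
   = arcsin(0.65065·0.98477 + 0.75937·0.17386·-0.11840) = 38.69056°
λ₂ = λ₁ + atan2(sin θ sin δ cos φ₁, cos δ − sin φ₁ sin φ₂) = -160.35165°

160.352°W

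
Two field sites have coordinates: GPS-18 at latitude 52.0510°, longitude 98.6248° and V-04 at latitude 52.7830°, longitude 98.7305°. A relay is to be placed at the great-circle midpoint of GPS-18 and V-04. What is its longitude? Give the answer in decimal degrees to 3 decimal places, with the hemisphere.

98.677°E

Bx = cos φ₂ cos Δλ = 0.604834,  By = cos φ₂ sin Δλ = 0.001116
φₘ = atan2(sin φ₁ + sin φ₂, √((cos φ₁ + Bx)² + By²)) = 52.41701°
λₘ = λ₁ + atan2(By, cos φ₁ + Bx) = 98.67721°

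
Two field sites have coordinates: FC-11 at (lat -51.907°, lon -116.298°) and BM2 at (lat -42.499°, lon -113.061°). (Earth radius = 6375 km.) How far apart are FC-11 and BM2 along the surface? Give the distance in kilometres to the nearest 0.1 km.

1074.7 km

Δφ = 9.4080°,  Δλ = 3.2370°
a = sin²(Δφ/2) + cos φ₁ cos φ₂ sin²(Δλ/2) = 0.007088
c = 2·arcsin(√a) = 0.168582 rad = 9.6591°
d = R·c = 6375 × 0.168582 = 1074.7 km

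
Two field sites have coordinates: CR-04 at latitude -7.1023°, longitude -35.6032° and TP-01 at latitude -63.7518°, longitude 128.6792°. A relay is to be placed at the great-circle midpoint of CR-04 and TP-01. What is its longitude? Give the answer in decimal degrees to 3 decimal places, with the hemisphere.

23.664°W

Bx = cos φ₂ cos Δλ = -0.425724,  By = cos φ₂ sin Δλ = 0.119807
φₘ = atan2(sin φ₁ + sin φ₂, √((cos φ₁ + Bx)² + By²)) = -60.42588°
λₘ = λ₁ + atan2(By, cos φ₁ + Bx) = -23.66403°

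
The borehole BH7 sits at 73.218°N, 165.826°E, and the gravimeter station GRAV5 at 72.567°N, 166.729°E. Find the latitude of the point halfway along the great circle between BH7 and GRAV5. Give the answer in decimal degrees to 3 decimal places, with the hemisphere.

Bx = cos φ₂ cos Δλ = 0.299553,  By = cos φ₂ sin Δλ = 0.004721
φₘ = atan2(sin φ₁ + sin φ₂, √((cos φ₁ + Bx)² + By²)) = 72.89300°
λₘ = λ₁ + atan2(By, cos φ₁ + Bx) = 166.28583°

72.893°N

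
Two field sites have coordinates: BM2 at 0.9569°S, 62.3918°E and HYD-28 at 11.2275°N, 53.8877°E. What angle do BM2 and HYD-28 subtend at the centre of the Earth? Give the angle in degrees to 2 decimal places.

Δφ = 12.1844°,  Δλ = -8.5041°
a = sin²(Δφ/2) + cos φ₁ cos φ₂ sin²(Δλ/2) = 0.016655
c = 2·arcsin(√a) = 0.258828 rad = 14.8298°

14.83°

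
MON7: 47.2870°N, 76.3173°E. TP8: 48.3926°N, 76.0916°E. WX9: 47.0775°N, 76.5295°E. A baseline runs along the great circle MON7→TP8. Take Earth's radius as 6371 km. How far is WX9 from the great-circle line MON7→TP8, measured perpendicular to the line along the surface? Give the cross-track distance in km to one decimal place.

δ₁₃ = central angle MON7→WX9 = 0.004439 rad  (haversine)
θ₁₃ = bearing MON7→WX9 = 145.378°,  θ₁₂ = bearing MON7→TP8 = 352.281°
dₓₜ = R·arcsin(sin δ₁₃ · sin(θ₁₃ − θ₁₂)) = 6371·arcsin(0.00444·sin(-206.904°)) = 12.797 km
|dₓₜ| = 12.797 km

12.8 km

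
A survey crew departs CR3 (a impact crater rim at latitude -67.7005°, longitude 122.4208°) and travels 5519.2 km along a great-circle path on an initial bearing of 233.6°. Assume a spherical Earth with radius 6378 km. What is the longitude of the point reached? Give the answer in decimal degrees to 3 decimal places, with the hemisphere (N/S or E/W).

δ = d/R = 5519.2/6378 = 0.865350 rad
φ₂ = arcsin(sin φ₁ cos δ + cos φ₁ sin δ cos θ)
   = arcsin(-0.92521·0.64837 + 0.37945·0.76132·-0.59342) = -50.47187°
λ₂ = λ₁ + atan2(sin θ sin δ cos φ₁, cos δ − sin φ₁ sin φ₂) = 16.74459°

16.745°E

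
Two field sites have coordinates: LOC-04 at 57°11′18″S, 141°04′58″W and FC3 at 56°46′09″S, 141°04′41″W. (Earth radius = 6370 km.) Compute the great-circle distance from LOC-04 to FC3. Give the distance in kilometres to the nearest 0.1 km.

LOC-04: φ = -57.18833°, λ = -141.08278°
FC3: φ = -56.76917°, λ = -141.07806°
Δφ = 0.4192°,  Δλ = 0.0047°
a = sin²(Δφ/2) + cos φ₁ cos φ₂ sin²(Δλ/2) = 0.000013
c = 2·arcsin(√a) = 0.007316 rad = 0.4192°
d = R·c = 6370 × 0.007316 = 46.6 km

46.6 km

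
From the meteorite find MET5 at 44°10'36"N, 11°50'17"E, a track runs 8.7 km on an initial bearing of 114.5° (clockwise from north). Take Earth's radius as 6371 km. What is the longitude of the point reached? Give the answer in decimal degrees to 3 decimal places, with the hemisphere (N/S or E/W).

MET5: φ = +44.17667°, λ = +11.83806°
δ = d/R = 8.7/6371 = 0.001366 rad
φ₂ = arcsin(sin φ₁ cos δ + cos φ₁ sin δ cos θ)
   = arcsin(0.69687·1.00000 + 0.71719·0.00137·-0.41469) = 44.14418°
λ₂ = λ₁ + atan2(sin θ sin δ cos φ₁, cos δ − sin φ₁ sin φ₂) = 11.93727°

11.937°E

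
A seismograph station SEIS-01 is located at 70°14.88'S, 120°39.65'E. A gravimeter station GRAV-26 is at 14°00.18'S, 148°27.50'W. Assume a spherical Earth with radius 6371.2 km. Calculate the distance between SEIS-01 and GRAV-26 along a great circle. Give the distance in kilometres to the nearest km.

SEIS-01: φ = -70.24800°, λ = +120.66083°
GRAV-26: φ = -14.00300°, λ = -148.45833°
Δφ = 56.2450°,  Δλ = 90.8808°
a = sin²(Δφ/2) + cos φ₁ cos φ₂ sin²(Δλ/2) = 0.388652
c = 2·arcsin(√a) = 1.346218 rad = 77.1326°
d = R·c = 6371.2 × 1.346218 = 8577.0 km

8577 km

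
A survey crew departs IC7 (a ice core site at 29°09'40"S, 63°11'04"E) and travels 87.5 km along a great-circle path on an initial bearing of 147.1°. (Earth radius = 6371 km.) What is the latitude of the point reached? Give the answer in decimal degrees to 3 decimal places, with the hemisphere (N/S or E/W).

IC7: φ = -29.16111°, λ = +63.18444°
δ = d/R = 87.5/6371 = 0.013734 rad
φ₂ = arcsin(sin φ₁ cos δ + cos φ₁ sin δ cos θ)
   = arcsin(-0.48727·0.99991 + 0.87325·0.01373·-0.83962) = -29.82091°
λ₂ = λ₁ + atan2(sin θ sin δ cos φ₁, cos δ − sin φ₁ sin φ₂) = 63.67710°

29.821°S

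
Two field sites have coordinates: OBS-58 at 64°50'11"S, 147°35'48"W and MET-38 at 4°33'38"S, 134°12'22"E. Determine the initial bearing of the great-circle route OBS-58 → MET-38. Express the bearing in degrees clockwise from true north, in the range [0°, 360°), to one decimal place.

278.8°

OBS-58: φ = -64.83639°, λ = -147.59667°
MET-38: φ = -4.56056°, λ = +134.20611°
Δλ = -78.1972°
y = sin Δλ · cos φ₂ = -0.975758
x = cos φ₁ sin φ₂ − sin φ₁ cos φ₂ cos Δλ = 0.150736
θ = atan2(y, x) = -81.2183° → 278.7817° (mod 360°)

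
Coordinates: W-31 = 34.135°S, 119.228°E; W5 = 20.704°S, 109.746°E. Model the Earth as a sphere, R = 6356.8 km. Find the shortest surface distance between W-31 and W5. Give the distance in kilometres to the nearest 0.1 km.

Δφ = 13.4310°,  Δλ = -9.4820°
a = sin²(Δφ/2) + cos φ₁ cos φ₂ sin²(Δλ/2) = 0.018964
c = 2·arcsin(√a) = 0.276298 rad = 15.8307°
d = R·c = 6356.8 × 0.276298 = 1756.4 km

1756.4 km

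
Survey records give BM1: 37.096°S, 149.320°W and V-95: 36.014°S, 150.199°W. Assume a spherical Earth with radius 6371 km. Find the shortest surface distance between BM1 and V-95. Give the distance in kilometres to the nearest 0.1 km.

143.7 km

Δφ = 1.0820°,  Δλ = -0.8790°
a = sin²(Δφ/2) + cos φ₁ cos φ₂ sin²(Δλ/2) = 0.000127
c = 2·arcsin(√a) = 0.022550 rad = 1.2920°
d = R·c = 6371 × 0.022550 = 143.7 km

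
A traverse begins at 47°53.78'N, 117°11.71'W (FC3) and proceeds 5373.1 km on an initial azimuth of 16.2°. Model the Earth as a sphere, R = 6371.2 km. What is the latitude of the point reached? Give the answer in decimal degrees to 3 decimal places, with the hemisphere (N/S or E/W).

FC3: φ = +47.89633°, λ = -117.19517°
δ = d/R = 5373.1/6371.2 = 0.843342 rad
φ₂ = arcsin(sin φ₁ cos δ + cos φ₁ sin δ cos θ)
   = arcsin(0.74193·0.66497 + 0.67047·0.74687·0.96029) = 76.96617°
λ₂ = λ₁ + atan2(sin θ sin δ cos φ₁, cos δ − sin φ₁ sin φ₂) = -4.70231°

76.966°N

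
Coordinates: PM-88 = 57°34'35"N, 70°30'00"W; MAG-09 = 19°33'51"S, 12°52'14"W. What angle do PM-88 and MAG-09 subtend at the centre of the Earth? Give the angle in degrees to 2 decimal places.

PM-88: φ = +57.57639°, λ = -70.50000°
MAG-09: φ = -19.56417°, λ = -12.87056°
Δφ = -77.1406°,  Δλ = 57.6294°
a = sin²(Δφ/2) + cos φ₁ cos φ₂ sin²(Δλ/2) = 0.506084
c = 2·arcsin(√a) = 1.582965 rad = 90.6972°

90.70°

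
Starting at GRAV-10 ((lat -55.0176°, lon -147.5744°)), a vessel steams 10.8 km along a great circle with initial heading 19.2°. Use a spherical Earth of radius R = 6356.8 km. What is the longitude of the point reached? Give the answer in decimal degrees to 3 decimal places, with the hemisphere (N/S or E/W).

147.519°W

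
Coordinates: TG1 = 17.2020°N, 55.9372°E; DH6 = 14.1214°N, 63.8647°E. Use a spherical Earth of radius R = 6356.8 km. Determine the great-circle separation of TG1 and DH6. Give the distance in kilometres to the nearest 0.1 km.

913.1 km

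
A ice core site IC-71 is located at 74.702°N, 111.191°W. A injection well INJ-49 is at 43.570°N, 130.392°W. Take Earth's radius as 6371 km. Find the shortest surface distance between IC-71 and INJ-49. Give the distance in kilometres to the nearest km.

3591 km

Δφ = -31.1320°,  Δλ = -19.2010°
a = sin²(Δφ/2) + cos φ₁ cos φ₂ sin²(Δλ/2) = 0.077328
c = 2·arcsin(√a) = 0.563587 rad = 32.2912°
d = R·c = 6371 × 0.563587 = 3590.6 km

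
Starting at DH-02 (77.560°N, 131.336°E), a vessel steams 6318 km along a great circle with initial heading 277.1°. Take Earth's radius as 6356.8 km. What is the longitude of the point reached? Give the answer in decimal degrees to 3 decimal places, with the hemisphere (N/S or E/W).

δ = d/R = 6318/6356.8 = 0.993896 rad
φ₂ = arcsin(sin φ₁ cos δ + cos φ₁ sin δ cos θ)
   = arcsin(0.97652·0.54543 + 0.21542·0.83816·0.12360) = 33.70655°
λ₂ = λ₁ + atan2(sin θ sin δ cos φ₁, cos δ − sin φ₁ sin φ₂) = 42.46074°

42.461°E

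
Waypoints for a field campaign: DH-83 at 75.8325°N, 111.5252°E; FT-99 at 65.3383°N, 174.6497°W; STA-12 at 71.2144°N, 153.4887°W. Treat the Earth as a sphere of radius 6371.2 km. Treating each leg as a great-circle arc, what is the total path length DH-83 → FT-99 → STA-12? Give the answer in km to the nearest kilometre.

3809 km

DH-83→FT-99: c = 0.428487 rad, d = 2729.97 km
FT-99→STA-12: c = 0.169406 rad, d = 1079.32 km
Total = 2729.97 + 1079.32 = 3809.29 km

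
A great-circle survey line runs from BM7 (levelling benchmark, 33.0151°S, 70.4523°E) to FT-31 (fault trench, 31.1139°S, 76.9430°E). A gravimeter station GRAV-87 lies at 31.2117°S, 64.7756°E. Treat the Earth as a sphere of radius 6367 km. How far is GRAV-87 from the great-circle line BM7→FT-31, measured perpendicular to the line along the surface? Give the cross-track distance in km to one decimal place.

337.9 km

δ₁₃ = central angle BM7→GRAV-87 = 0.089610 rad  (haversine)
θ₁₃ = bearing BM7→GRAV-87 = 289.034°,  θ₁₂ = bearing BM7→FT-31 = 72.677°
dₓₜ = R·arcsin(sin δ₁₃ · sin(θ₁₃ − θ₁₂)) = 6367·arcsin(0.08949·sin(216.356°)) = -337.932 km
|dₓₜ| = 337.932 km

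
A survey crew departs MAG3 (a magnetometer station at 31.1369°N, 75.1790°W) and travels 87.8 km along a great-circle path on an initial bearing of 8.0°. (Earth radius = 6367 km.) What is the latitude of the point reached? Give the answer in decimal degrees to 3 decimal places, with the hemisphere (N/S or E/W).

δ = d/R = 87.8/6367 = 0.013790 rad
φ₂ = arcsin(sin φ₁ cos δ + cos φ₁ sin δ cos θ)
   = arcsin(0.51708·0.99990 + 0.85593·0.01379·0.99027) = 31.91925°
λ₂ = λ₁ + atan2(sin θ sin δ cos φ₁, cos δ − sin φ₁ sin φ₂) = -75.04945°

31.919°N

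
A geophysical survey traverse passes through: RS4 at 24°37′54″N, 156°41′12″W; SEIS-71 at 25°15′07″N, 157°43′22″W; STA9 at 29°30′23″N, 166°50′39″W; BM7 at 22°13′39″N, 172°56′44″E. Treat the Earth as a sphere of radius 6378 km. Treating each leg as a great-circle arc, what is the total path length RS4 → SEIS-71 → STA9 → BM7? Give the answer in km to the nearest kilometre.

3320 km

RS4: φ = +24.63167°, λ = -156.68667°
SEIS-71: φ = +25.25194°, λ = -157.72278°
STA9: φ = +29.50639°, λ = -166.84417°
BM7: φ = +22.22750°, λ = +172.94556°
RS4→SEIS-71: c = 0.019648 rad, d = 125.32 km
SEIS-71→STA9: c = 0.159600 rad, d = 1017.93 km
STA9→BM7: c = 0.341243 rad, d = 2176.45 km
Total = 125.32 + 1017.93 + 2176.45 = 3319.69 km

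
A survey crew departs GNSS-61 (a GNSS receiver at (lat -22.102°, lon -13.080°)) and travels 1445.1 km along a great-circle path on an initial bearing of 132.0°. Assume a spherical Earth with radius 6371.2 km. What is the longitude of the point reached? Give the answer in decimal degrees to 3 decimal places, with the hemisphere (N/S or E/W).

δ = d/R = 1445.1/6371.2 = 0.226818 rad
φ₂ = arcsin(sin φ₁ cos δ + cos φ₁ sin δ cos θ)
   = arcsin(-0.37626·0.97439 + 0.92652·0.22488·-0.66913) = -30.40006°
λ₂ = λ₁ + atan2(sin θ sin δ cos φ₁, cos δ − sin φ₁ sin φ₂) = -1.90796°

1.908°W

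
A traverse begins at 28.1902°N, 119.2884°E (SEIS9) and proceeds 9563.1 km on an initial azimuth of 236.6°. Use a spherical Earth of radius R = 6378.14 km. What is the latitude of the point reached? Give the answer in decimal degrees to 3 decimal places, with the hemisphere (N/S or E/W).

26.758°S

δ = d/R = 9563.1/6378.14 = 1.499356 rad
φ₂ = arcsin(sin φ₁ cos δ + cos φ₁ sin δ cos θ)
   = arcsin(0.47240·0.07138 + 0.88138·0.99745·-0.55048) = -26.75828°
λ₂ = λ₁ + atan2(sin θ sin δ cos φ₁, cos δ − sin φ₁ sin φ₂) = 50.44693°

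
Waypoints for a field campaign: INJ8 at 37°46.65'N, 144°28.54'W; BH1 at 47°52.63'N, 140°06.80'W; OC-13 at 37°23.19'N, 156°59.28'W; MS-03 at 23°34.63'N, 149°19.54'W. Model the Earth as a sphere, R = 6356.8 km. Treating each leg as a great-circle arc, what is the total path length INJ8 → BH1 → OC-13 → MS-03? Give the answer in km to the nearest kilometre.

4668 km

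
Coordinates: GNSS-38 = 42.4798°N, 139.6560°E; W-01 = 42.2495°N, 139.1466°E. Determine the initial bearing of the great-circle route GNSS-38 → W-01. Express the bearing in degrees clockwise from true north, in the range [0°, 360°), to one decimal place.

Δλ = -0.5094°
y = sin Δλ · cos φ₂ = -0.006581
x = cos φ₁ sin φ₂ − sin φ₁ cos φ₂ cos Δλ = -0.004000
θ = atan2(y, x) = -121.2898° → 238.7102° (mod 360°)

238.7°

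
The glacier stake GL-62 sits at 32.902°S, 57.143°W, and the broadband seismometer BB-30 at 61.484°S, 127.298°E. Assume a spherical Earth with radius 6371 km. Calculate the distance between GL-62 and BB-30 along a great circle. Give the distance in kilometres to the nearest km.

9512 km

Δφ = -28.5820°,  Δλ = -175.5590°
a = sin²(Δφ/2) + cos φ₁ cos φ₂ sin²(Δλ/2) = 0.461161
c = 2·arcsin(√a) = 1.493039 rad = 85.5448°
d = R·c = 6371 × 1.493039 = 9512.2 km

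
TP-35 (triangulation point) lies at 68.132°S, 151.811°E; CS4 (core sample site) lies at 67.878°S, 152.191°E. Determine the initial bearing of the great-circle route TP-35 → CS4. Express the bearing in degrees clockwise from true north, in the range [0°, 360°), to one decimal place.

29.4°

Δλ = 0.3800°
y = sin Δλ · cos φ₂ = 0.002498
x = cos φ₁ sin φ₂ − sin φ₁ cos φ₂ cos Δλ = 0.004425
θ = atan2(y, x) = 29.4388° → 29.4388° (mod 360°)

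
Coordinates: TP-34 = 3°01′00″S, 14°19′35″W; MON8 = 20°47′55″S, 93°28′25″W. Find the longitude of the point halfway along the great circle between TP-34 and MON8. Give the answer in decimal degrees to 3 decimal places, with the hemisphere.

52.338°W

TP-34: φ = -3.01667°, λ = -14.32639°
MON8: φ = -20.79861°, λ = -93.47361°
Bx = cos φ₂ cos Δλ = 0.176016,  By = cos φ₂ sin Δλ = -0.918114
φₘ = atan2(sin φ₁ + sin φ₂, √((cos φ₁ + Bx)² + By²)) = -15.29482°
λₘ = λ₁ + atan2(By, cos φ₁ + Bx) = -52.33826°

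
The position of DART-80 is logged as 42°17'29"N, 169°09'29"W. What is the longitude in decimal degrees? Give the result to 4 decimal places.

169° + 9′/60 + 29″/3600 = 169 + 0.15000 + 0.00806 = 169.1581°

169.1581°W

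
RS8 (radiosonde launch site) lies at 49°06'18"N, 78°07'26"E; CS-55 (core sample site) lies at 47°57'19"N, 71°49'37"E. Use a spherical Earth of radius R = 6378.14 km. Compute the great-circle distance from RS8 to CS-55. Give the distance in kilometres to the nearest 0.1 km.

RS8: φ = +49.10500°, λ = +78.12389°
CS-55: φ = +47.95528°, λ = +71.82694°
Δφ = -1.1497°,  Δλ = -6.2969°
a = sin²(Δφ/2) + cos φ₁ cos φ₂ sin²(Δλ/2) = 0.001423
c = 2·arcsin(√a) = 0.075470 rad = 4.3241°
d = R·c = 6378.14 × 0.075470 = 481.4 km

481.4 km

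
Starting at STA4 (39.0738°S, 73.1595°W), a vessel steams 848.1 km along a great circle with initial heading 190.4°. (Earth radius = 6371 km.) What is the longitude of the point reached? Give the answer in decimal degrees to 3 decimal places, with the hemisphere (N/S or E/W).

75.156°W

δ = d/R = 848.1/6371 = 0.133119 rad
φ₂ = arcsin(sin φ₁ cos δ + cos φ₁ sin δ cos θ)
   = arcsin(-0.63032·0.99115 + 0.77633·0.13273·-0.98357) = -46.55971°
λ₂ = λ₁ + atan2(sin θ sin δ cos φ₁, cos δ − sin φ₁ sin φ₂) = -75.15639°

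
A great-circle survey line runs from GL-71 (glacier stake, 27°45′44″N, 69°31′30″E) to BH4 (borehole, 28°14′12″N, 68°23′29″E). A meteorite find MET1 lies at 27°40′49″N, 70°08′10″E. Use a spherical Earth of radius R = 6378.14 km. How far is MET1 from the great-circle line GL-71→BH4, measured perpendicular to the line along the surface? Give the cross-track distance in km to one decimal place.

18.0 km

GL-71: φ = +27.76222°, λ = +69.52500°
BH4: φ = +28.23667°, λ = +68.39139°
MET1: φ = +27.68028°, λ = +70.13611°
δ₁₃ = central angle GL-71→MET1 = 0.009549 rad  (haversine)
θ₁₃ = bearing GL-71→MET1 = 98.471°,  θ₁₂ = bearing GL-71→BH4 = 295.627°
dₓₜ = R·arcsin(sin δ₁₃ · sin(θ₁₃ − θ₁₂)) = 6378.14·arcsin(0.00955·sin(-197.155°)) = 17.965 km
|dₓₜ| = 17.965 km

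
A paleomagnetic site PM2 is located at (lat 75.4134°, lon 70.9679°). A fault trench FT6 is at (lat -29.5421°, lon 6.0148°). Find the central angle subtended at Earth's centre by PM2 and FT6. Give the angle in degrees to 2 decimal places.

112.61°

Δφ = -104.9555°,  Δλ = -64.9531°
a = sin²(Δφ/2) + cos φ₁ cos φ₂ sin²(Δλ/2) = 0.692206
c = 2·arcsin(√a) = 1.965367 rad = 112.6072°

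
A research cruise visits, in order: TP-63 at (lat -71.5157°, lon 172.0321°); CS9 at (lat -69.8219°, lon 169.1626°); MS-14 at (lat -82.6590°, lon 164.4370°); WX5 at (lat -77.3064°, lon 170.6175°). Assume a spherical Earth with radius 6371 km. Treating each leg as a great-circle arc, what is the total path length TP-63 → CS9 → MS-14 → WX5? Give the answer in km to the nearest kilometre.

TP-63→CS9: c = 0.033885 rad, d = 215.88 km
CS9→MS-14: c = 0.224723 rad, d = 1431.71 km
MS-14→WX5: c = 0.095154 rad, d = 606.23 km
Total = 215.88 + 1431.71 + 606.23 = 2253.82 km

2254 km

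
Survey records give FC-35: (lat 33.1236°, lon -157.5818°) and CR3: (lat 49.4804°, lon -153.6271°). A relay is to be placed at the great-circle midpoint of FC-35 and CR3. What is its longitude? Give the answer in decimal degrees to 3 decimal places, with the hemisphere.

Bx = cos φ₂ cos Δλ = 0.648161,  By = cos φ₂ sin Δλ = 0.044809
φₘ = atan2(sin φ₁ + sin φ₂, √((cos φ₁ + Bx)² + By²)) = 41.31865°
λₘ = λ₁ + atan2(By, cos φ₁ + Bx) = -155.85422°

155.854°W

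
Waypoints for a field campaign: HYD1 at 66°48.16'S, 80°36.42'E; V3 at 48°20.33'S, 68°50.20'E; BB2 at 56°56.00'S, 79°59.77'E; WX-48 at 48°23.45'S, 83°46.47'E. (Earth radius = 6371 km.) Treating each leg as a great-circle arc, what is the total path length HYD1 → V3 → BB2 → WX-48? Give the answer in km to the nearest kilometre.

4358 km

HYD1: φ = -66.80267°, λ = +80.60700°
V3: φ = -48.33883°, λ = +68.83667°
BB2: φ = -56.93333°, λ = +79.99617°
WX-48: φ = -48.39083°, λ = +83.77450°
HYD1→V3: c = 0.339209 rad, d = 2161.10 km
V3→BB2: c = 0.190481 rad, d = 1213.56 km
BB2→WX-48: c = 0.154306 rad, d = 983.08 km
Total = 2161.10 + 1213.56 + 983.08 = 4357.74 km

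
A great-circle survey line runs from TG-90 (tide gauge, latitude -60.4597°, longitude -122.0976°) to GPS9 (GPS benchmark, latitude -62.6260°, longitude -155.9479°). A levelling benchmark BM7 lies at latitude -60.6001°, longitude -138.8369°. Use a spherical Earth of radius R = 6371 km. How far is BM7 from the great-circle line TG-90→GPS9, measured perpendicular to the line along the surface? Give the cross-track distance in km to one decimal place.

222.4 km

δ₁₃ = central angle TG-90→BM7 = 0.143364 rad  (haversine)
θ₁₃ = bearing TG-90→BM7 = 261.731°,  θ₁₂ = bearing TG-90→GPS9 = 247.592°
dₓₜ = R·arcsin(sin δ₁₃ · sin(θ₁₃ − θ₁₂)) = 6371·arcsin(0.14287·sin(14.139°)) = 222.397 km
|dₓₜ| = 222.397 km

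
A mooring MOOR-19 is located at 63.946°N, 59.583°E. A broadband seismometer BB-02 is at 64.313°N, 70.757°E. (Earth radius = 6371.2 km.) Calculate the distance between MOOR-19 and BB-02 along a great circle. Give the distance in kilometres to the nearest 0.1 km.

543.0 km

Δφ = 0.3670°,  Δλ = 11.1740°
a = sin²(Δφ/2) + cos φ₁ cos φ₂ sin²(Δλ/2) = 0.001815
c = 2·arcsin(√a) = 0.085226 rad = 4.8831°
d = R·c = 6371.2 × 0.085226 = 543.0 km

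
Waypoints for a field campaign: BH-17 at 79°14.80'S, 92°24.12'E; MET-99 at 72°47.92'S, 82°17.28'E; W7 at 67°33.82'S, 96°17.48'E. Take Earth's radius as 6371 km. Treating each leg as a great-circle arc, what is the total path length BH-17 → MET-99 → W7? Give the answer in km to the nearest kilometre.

BH-17: φ = -79.24667°, λ = +92.40200°
MET-99: φ = -72.79867°, λ = +82.28800°
W7: φ = -67.56367°, λ = +96.29133°
BH-17→MET-99: c = 0.119932 rad, d = 764.09 km
MET-99→W7: c = 0.122759 rad, d = 782.10 km
Total = 764.09 + 782.10 = 1546.18 km

1546 km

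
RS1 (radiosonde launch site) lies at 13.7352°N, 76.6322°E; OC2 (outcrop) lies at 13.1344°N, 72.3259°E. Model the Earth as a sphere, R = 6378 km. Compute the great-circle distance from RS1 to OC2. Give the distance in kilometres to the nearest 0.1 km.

471.0 km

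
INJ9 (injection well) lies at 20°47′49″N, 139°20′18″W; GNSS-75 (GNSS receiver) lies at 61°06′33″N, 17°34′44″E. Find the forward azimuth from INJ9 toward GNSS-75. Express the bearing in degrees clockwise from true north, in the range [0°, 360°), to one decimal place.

11.0°

INJ9: φ = +20.79694°, λ = -139.33833°
GNSS-75: φ = +61.10917°, λ = +17.57889°
Δλ = 156.9172°
y = sin Δλ · cos φ₂ = 0.189421
x = cos φ₁ sin φ₂ − sin φ₁ cos φ₂ cos Δλ = 0.976305
θ = atan2(y, x) = 10.9800° → 10.9800° (mod 360°)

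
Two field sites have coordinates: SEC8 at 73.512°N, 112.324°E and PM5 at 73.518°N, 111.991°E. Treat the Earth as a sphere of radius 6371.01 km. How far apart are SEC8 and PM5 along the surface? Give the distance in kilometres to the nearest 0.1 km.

Δφ = 0.0060°,  Δλ = -0.3330°
a = sin²(Δφ/2) + cos φ₁ cos φ₂ sin²(Δλ/2) = 0.000001
c = 2·arcsin(√a) = 0.001653 rad = 0.0947°
d = R·c = 6371.01 × 0.001653 = 10.5 km

10.5 km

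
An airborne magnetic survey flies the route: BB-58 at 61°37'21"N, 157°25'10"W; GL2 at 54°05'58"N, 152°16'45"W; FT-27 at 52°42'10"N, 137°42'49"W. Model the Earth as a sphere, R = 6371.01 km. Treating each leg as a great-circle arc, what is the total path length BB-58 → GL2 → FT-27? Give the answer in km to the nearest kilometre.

1866 km

BB-58: φ = +61.62250°, λ = -157.41944°
GL2: φ = +54.09944°, λ = -152.27917°
FT-27: φ = +52.70278°, λ = -137.71361°
BB-58→GL2: c = 0.139602 rad, d = 889.41 km
GL2→FT-27: c = 0.153230 rad, d = 976.23 km
Total = 889.41 + 976.23 = 1865.64 km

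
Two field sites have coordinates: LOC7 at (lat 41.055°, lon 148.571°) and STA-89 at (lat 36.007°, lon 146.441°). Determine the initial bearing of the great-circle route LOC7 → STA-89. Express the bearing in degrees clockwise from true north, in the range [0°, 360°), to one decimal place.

Δλ = -2.1300°
y = sin Δλ · cos φ₂ = -0.030066
x = cos φ₁ sin φ₂ − sin φ₁ cos φ₂ cos Δλ = -0.087623
θ = atan2(y, x) = -161.0614° → 198.9386° (mod 360°)

198.9°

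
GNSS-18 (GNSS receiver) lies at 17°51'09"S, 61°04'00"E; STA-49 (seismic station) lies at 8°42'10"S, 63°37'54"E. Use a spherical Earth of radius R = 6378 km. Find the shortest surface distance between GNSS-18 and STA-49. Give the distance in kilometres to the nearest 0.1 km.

1055.7 km

GNSS-18: φ = -17.85250°, λ = +61.06667°
STA-49: φ = -8.70278°, λ = +63.63167°
Δφ = 9.1497°,  Δλ = 2.5650°
a = sin²(Δφ/2) + cos φ₁ cos φ₂ sin²(Δλ/2) = 0.006833
c = 2·arcsin(√a) = 0.165516 rad = 9.4834°
d = R·c = 6378 × 0.165516 = 1055.7 km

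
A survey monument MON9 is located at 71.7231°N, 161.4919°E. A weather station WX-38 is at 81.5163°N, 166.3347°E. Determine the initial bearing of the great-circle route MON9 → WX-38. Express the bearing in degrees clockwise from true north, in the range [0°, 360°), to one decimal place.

4.2°

Δλ = 4.8428°
y = sin Δλ · cos φ₂ = 0.012455
x = cos φ₁ sin φ₂ − sin φ₁ cos φ₂ cos Δλ = 0.170593
θ = atan2(y, x) = 4.1756° → 4.1756° (mod 360°)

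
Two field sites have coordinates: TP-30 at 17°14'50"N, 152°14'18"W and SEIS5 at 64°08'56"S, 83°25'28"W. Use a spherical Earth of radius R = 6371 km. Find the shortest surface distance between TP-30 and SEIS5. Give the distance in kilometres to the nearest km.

10750 km

TP-30: φ = +17.24722°, λ = -152.23833°
SEIS5: φ = -64.14889°, λ = -83.42444°
Δφ = -81.3961°,  Δλ = 68.8139°
a = sin²(Δφ/2) + cos φ₁ cos φ₂ sin²(Δλ/2) = 0.558164
c = 2·arcsin(√a) = 1.687389 rad = 96.6803°
d = R·c = 6371 × 1.687389 = 10750.4 km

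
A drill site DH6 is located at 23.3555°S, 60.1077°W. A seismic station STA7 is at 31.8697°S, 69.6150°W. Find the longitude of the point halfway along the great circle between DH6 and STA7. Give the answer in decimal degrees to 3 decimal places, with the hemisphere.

64.676°W

Bx = cos φ₂ cos Δλ = 0.837586,  By = cos φ₂ sin Δλ = -0.140274
φₘ = atan2(sin φ₁ + sin φ₂, √((cos φ₁ + Bx)² + By²)) = -27.69364°
λₘ = λ₁ + atan2(By, cos φ₁ + Bx) = -64.67584°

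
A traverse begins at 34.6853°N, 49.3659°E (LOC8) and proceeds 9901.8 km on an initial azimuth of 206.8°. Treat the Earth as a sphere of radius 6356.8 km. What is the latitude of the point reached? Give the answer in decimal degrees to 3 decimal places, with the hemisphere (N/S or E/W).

46.588°S

δ = d/R = 9901.8/6356.8 = 1.557671 rad
φ₂ = arcsin(sin φ₁ cos δ + cos φ₁ sin δ cos θ)
   = arcsin(0.56907·0.01313 + 0.82229·0.99991·-0.89259) = -46.58810°
λ₂ = λ₁ + atan2(sin θ sin δ cos φ₁, cos δ − sin φ₁ sin φ₂) = 8.36924°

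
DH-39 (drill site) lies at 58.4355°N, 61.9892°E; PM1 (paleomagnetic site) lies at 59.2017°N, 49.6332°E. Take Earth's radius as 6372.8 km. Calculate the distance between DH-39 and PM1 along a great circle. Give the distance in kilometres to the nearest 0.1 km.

715.6 km

Δφ = 0.7662°,  Δλ = -12.3560°
a = sin²(Δφ/2) + cos φ₁ cos φ₂ sin²(Δλ/2) = 0.003149
c = 2·arcsin(√a) = 0.112287 rad = 6.4336°
d = R·c = 6372.8 × 0.112287 = 715.6 km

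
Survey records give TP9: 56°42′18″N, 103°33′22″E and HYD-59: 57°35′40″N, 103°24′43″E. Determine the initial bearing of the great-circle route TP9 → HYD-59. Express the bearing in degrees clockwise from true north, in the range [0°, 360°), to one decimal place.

TP9: φ = +56.70500°, λ = +103.55611°
HYD-59: φ = +57.59444°, λ = +103.41194°
Δλ = -0.1442°
y = sin Δλ · cos φ₂ = -0.001348
x = cos φ₁ sin φ₂ − sin φ₁ cos φ₂ cos Δλ = 0.015525
θ = atan2(y, x) = -4.9642° → 355.0358° (mod 360°)

355.0°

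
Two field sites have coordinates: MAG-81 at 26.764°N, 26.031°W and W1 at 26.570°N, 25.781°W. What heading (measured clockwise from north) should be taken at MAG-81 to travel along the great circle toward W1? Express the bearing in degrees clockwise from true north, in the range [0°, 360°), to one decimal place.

Δλ = 0.2500°
y = sin Δλ · cos φ₂ = 0.003902
x = cos φ₁ sin φ₂ − sin φ₁ cos φ₂ cos Δλ = -0.003382
θ = atan2(y, x) = 130.9139° → 130.9139° (mod 360°)

130.9°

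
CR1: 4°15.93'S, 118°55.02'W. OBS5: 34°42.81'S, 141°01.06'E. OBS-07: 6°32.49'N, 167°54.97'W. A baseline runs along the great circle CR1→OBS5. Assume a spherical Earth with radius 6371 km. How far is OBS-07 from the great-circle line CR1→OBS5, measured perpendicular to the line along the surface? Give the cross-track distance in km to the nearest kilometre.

3848 km

CR1: φ = -4.26550°, λ = -118.91700°
OBS5: φ = -34.71350°, λ = +141.01767°
OBS-07: φ = +6.54150°, λ = -167.91617°
δ₁₃ = central angle CR1→OBS-07 = 0.874318 rad  (haversine)
θ₁₃ = bearing CR1→OBS-07 = 282.198°,  θ₁₂ = bearing CR1→OBS5 = 234.440°
dₓₜ = R·arcsin(sin δ₁₃ · sin(θ₁₃ − θ₁₂)) = 6371·arcsin(0.76711·sin(47.758°)) = 3847.762 km
|dₓₜ| = 3847.762 km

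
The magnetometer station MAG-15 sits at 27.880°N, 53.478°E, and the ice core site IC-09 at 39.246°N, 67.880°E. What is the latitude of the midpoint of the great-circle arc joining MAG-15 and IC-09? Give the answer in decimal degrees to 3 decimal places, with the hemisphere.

33.771°N

Bx = cos φ₂ cos Δλ = 0.750100,  By = cos φ₂ sin Δλ = 0.192621
φₘ = atan2(sin φ₁ + sin φ₂, √((cos φ₁ + Bx)² + By²)) = 33.77142°
λₘ = λ₁ + atan2(By, cos φ₁ + Bx) = 60.20105°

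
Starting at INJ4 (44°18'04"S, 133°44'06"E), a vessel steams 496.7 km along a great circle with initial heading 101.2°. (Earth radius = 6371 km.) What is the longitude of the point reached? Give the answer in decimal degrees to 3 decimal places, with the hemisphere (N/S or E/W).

INJ4: φ = -44.30111°, λ = +133.73500°
δ = d/R = 496.7/6371 = 0.077963 rad
φ₂ = arcsin(sin φ₁ cos δ + cos φ₁ sin δ cos θ)
   = arcsin(-0.69843·0.99696 + 0.71568·0.07788·-0.19423) = -45.00222°
λ₂ = λ₁ + atan2(sin θ sin δ cos φ₁, cos δ − sin φ₁ sin φ₂) = 139.93796°

139.938°E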